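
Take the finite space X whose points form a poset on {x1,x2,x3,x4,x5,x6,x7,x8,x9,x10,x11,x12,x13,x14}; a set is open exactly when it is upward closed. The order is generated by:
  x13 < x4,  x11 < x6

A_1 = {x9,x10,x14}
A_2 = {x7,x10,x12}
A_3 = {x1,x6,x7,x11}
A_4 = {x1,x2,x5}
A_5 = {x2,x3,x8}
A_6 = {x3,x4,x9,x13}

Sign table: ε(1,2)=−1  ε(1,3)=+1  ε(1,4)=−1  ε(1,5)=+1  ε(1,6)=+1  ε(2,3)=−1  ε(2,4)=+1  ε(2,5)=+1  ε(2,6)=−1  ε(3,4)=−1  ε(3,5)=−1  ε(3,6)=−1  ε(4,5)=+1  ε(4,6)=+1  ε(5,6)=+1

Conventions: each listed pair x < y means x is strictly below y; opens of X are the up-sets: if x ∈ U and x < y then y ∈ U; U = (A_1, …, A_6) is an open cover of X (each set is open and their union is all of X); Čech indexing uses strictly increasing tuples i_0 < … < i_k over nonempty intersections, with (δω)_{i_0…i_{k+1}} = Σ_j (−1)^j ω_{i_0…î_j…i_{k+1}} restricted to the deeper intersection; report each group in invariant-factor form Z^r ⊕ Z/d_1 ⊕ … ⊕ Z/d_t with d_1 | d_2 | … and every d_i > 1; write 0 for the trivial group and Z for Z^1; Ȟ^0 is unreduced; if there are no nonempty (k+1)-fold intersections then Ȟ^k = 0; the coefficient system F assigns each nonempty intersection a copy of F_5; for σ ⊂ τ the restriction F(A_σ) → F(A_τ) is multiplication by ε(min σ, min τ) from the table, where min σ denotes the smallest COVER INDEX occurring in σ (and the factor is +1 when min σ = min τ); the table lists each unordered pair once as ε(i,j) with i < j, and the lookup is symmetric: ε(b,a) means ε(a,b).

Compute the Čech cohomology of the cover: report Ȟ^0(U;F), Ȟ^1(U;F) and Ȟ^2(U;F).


nerve simplices:
  A12={x10} A16={x9} A23={x7} A34={x1} A45={x2} A56={x3}
C dims 6,6; δ0: rk_F5 6
degree 0: 6−6−0 = 0 → Ȟ^0 ≅ 0
degree 1: 6−0−6 = 0 → Ȟ^1 ≅ 0
degree 2: 0−0−0 = 0 → Ȟ^2 ≅ 0

Ȟ^0 = 0, Ȟ^1 = 0, Ȟ^2 = 0


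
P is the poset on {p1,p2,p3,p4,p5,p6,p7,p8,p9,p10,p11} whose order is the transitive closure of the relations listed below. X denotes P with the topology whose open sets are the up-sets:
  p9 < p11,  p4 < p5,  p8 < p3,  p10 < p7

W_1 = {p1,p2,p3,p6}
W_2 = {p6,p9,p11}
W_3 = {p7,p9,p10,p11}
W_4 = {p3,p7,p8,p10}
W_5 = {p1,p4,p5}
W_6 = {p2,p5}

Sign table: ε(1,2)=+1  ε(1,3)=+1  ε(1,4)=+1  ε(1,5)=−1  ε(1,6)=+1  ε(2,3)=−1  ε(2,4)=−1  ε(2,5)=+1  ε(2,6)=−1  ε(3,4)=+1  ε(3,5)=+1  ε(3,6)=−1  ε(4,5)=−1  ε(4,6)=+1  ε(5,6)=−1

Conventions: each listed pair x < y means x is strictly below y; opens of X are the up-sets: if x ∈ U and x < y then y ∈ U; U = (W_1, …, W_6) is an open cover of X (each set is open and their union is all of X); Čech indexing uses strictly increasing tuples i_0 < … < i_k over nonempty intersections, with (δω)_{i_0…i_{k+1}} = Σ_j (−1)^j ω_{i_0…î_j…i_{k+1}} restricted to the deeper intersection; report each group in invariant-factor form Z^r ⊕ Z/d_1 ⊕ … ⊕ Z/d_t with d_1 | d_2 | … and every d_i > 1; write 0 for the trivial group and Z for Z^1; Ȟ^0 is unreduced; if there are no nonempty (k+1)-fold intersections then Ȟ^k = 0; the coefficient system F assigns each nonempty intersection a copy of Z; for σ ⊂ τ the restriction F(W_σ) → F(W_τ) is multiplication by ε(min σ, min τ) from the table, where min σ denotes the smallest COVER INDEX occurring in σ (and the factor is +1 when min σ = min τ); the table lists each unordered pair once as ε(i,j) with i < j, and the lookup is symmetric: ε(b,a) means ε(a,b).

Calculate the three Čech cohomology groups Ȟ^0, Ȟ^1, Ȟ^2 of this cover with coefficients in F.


cover nerve:
  W12={p6} W14={p3} W15={p1} W16={p2} W23={p9,p11} W34={p7,p10} W56={p5}
C dims 6,7; δ0: rk 6, SNF 1^5·2
Ȟ^0: (6−6)−0=0 ⇒ 0
Ȟ^1: (7−0)−6=1 plus torsion [2] ⇒ Z ⊕ Z/2
Ȟ^2: (0−0)−0=0 ⇒ 0

Ȟ^0 ≅ 0,  Ȟ^1 ≅ Z ⊕ Z/2,  Ȟ^2 ≅ 0


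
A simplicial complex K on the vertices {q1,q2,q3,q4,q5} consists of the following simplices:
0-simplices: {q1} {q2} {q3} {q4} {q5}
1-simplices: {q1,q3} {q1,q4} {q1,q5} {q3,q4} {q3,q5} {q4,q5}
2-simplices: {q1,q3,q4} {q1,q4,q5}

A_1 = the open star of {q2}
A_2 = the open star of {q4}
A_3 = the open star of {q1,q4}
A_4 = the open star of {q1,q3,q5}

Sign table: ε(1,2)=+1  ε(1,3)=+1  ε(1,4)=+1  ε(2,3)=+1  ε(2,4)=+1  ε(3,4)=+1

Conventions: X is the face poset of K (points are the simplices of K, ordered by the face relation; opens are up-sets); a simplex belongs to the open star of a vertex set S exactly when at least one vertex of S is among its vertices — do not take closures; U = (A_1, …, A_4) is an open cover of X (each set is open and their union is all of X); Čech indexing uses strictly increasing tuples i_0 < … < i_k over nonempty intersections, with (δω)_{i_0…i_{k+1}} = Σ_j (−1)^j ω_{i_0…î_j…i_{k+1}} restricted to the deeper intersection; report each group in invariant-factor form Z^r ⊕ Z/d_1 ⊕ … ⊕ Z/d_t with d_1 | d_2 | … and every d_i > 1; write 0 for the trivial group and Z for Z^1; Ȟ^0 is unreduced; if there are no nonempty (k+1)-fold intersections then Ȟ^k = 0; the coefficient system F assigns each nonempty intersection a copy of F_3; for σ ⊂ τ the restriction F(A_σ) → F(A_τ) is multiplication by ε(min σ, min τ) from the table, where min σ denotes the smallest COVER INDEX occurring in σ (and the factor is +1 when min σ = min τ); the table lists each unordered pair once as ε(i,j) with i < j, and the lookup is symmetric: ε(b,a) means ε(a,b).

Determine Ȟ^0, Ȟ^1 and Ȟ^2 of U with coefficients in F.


Ȟ^0 ≅ Z/3 ⊕ Z/3; Ȟ^1 ≅ 0; Ȟ^2 ≅ 0

nerve simplices:
  A1={{q2}} A2={{q4},{q1,q4},{q3,q4},{q4,q5},{q1,q3,q4},{q1,q4,q5}} A3={{q1},{q4},{q1,q3},{q1,q4},{q1,q5},{q3,q4},{q4,q5},{q1,q3,q4},{q1,q4,q5}} A4={{q1},{q3},{q5},{q1,q3},{q1,q4},{q1,q5},{q3,q4},{q3,q5},{q4,q5},{q1,q3,q4},{q1,q4,q5}}
  A23={{q4},{q1,q4},{q3,q4},{q4,q5},{q1,q3,q4},{q1,q4,q5}} A24={{q1,q4},{q3,q4},{q4,q5},{q1,q3,q4},{q1,q4,q5}} A34={{q1},{q1,q3},{q1,q4},{q1,q5},{q3,q4},{q4,q5},{q1,q3,q4},{q1,q4,q5}}
  A234={{q1,q4},{q3,q4},{q4,q5},{q1,q3,q4},{q1,q4,q5}}
C dims 4,3,1; δ0: rk_F3 2; δ1: rk_F3 1
degree 0: 4−2−0 = 2 → Ȟ^0 ≅ Z/3 ⊕ Z/3
degree 1: 3−1−2 = 0 → Ȟ^1 ≅ 0
degree 2: 1−0−1 = 0 → Ȟ^2 ≅ 0


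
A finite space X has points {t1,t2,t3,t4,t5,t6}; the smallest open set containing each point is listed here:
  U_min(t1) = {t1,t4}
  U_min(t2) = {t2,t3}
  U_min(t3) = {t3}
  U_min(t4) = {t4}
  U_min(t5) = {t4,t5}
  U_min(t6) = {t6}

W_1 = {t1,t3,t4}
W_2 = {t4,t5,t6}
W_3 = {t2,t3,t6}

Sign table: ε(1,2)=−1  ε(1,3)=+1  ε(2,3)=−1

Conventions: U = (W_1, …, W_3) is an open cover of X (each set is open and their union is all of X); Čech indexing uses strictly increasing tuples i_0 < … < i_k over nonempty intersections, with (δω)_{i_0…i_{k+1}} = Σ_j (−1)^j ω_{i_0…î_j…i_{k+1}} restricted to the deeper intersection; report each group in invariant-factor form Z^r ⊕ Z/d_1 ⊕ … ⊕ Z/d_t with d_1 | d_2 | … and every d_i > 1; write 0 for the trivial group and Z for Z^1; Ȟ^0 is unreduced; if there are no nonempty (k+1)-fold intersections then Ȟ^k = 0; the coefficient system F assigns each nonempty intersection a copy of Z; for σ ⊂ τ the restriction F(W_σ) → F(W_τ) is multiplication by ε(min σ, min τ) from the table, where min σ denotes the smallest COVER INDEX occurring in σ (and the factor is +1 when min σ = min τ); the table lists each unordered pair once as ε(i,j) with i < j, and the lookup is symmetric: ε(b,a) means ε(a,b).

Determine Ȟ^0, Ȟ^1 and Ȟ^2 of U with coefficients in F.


Ȟ^0 = Z; Ȟ^1 = Z; Ȟ^2 = 0

nerve simplices:
  W12={t4} W13={t3} W23={t6}
C dims 3,3; δ0: rk 2, SNF 1^2
degree 0: 3−2−0 = 1 → Ȟ^0 ≅ Z
degree 1: 3−0−2 = 1 → Ȟ^1 ≅ Z
degree 2: 0−0−0 = 0 → Ȟ^2 ≅ 0


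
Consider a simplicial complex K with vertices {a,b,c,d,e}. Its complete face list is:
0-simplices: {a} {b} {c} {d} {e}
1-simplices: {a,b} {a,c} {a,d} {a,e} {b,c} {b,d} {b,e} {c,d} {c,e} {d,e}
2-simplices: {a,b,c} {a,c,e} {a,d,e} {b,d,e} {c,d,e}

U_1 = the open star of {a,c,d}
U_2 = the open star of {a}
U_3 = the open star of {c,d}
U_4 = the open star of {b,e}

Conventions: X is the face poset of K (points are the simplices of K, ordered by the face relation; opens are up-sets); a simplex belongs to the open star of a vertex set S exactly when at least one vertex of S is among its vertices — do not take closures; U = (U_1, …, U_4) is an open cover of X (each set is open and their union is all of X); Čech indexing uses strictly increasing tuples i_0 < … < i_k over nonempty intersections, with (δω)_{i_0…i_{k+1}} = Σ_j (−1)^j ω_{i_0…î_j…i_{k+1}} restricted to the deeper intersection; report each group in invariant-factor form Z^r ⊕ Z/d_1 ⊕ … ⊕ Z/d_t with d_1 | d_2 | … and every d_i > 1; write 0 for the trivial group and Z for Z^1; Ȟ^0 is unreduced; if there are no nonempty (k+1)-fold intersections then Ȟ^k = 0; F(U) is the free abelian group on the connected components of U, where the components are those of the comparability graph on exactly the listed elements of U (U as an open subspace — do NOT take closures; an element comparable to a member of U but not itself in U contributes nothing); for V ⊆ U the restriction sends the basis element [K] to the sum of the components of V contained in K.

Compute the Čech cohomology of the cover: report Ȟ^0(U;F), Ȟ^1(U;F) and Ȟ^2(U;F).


Ȟ^0(U;F) ≅ Z,  Ȟ^1(U;F) ≅ Z,  Ȟ^2(U;F) ≅ 0

nerve of the cover:
  U1={{a},{c},{d},{a,b},{a,c},{a,d},{a,e},{b,c},{b,d},{c,d},{c,e},{d,e},{a,b,c},{a,c,e},{a,d,e},{b,d,e},{c,d,e}} U2={{a},{a,b},{a,c},{a,d},{a,e},{a,b,c},{a,c,e},{a,d,e}} U3={{c},{d},{a,c},{a,d},{b,c},{b,d},{c,d},{c,e},{d,e},{a,b,c},{a,c,e},{a,d,e},{b,d,e},{c,d,e}} U4={{b},{e},{a,b},{a,e},{b,c},{b,d},{b,e},{c,e},{d,e},{a,b,c},{a,c,e},{a,d,e},{b,d,e},{c,d,e}}
  U12={{a},{a,b},{a,c},{a,d},{a,e},{a,b,c},{a,c,e},{a,d,e}} U13={{c},{d},{a,c},{a,d},{b,c},{b,d},{c,d},{c,e},{d,e},{a,b,c},{a,c,e},{a,d,e},{b,d,e},{c,d,e}} U14={{a,b},{a,e},{b,c},{b,d},{c,e},{d,e},{a,b,c},{a,c,e},{a,d,e},{b,d,e},{c,d,e}} U23={{a,c},{a,d},{a,b,c},{a,c,e},{a,d,e}} U24={{a,b},{a,e},{a,b,c},{a,c,e},{a,d,e}} U34={{b,c},{b,d},{c,e},{d,e},{a,b,c},{a,c,e},{a,d,e},{b,d,e},{c,d,e}}
  U123={{a,c},{a,d},{a,b,c},{a,c,e},{a,d,e}} U124={{a,b},{a,e},{a,b,c},{a,c,e},{a,d,e}} U134={{b,c},{b,d},{c,e},{d,e},{a,b,c},{a,c,e},{a,d,e},{b,d,e},{c,d,e}} U234={{a,b,c},{a,c,e},{a,d,e}}
  U1234={{a,b,c},{a,c,e},{a,d,e}}
components per intersection:
  U1: {{a},{c},{d},{a,b},{a,c},{a,d},{a,e},{b,c},{b,d},{c,d},{c,e},{d,e},{a,b,c},{a,c,e},{a,d,e},{b,d,e},{c,d,e}}
  U2: {{a},{a,b},{a,c},{a,d},{a,e},{a,b,c},{a,c,e},{a,d,e}}
  U3: {{c},{d},{a,c},{a,d},{b,c},{b,d},{c,d},{c,e},{d,e},{a,b,c},{a,c,e},{a,d,e},{b,d,e},{c,d,e}}
  U4: {{b},{e},{a,b},{a,e},{b,c},{b,d},{b,e},{c,e},{d,e},{a,b,c},{a,c,e},{a,d,e},{b,d,e},{c,d,e}}
  U12: {{a},{a,b},{a,c},{a,d},{a,e},{a,b,c},{a,c,e},{a,d,e}}
  U13: {{c},{d},{a,c},{a,d},{b,c},{b,d},{c,d},{c,e},{d,e},{a,b,c},{a,c,e},{a,d,e},{b,d,e},{c,d,e}}
  U14: {{a,b},{b,c},{a,b,c}} {{a,e},{b,d},{c,e},{d,e},{a,c,e},{a,d,e},{b,d,e},{c,d,e}}
  U23: {{a,c},{a,b,c},{a,c,e}} {{a,d},{a,d,e}}
  U24: {{a,b},{a,b,c}} {{a,e},{a,c,e},{a,d,e}}
  U34: {{b,c},{a,b,c}} {{b,d},{c,e},{d,e},{a,c,e},{a,d,e},{b,d,e},{c,d,e}}
  U123: {{a,c},{a,b,c},{a,c,e}} {{a,d},{a,d,e}}
  U124: {{a,b},{a,b,c}} {{a,e},{a,c,e},{a,d,e}}
  U134: {{b,c},{a,b,c}} {{b,d},{c,e},{d,e},{a,c,e},{a,d,e},{b,d,e},{c,d,e}}
  U234: {{a,b,c}} {{a,c,e}} {{a,d,e}}
  U1234: {{a,b,c}} {{a,c,e}} {{a,d,e}}
C dims 4,10,9,3; δ0: rk 3, SNF 1^3; δ1: rk 6, SNF 1^6; δ2: rk 3, SNF 1^3
Ȟ^0 = (4 − 3) − 0 = 1, so Ȟ^0 ≅ Z
Ȟ^1 = (10 − 6) − 3 = 1, so Ȟ^1 ≅ Z
Ȟ^2 = (9 − 3) − 6 = 0, so Ȟ^2 ≅ 0


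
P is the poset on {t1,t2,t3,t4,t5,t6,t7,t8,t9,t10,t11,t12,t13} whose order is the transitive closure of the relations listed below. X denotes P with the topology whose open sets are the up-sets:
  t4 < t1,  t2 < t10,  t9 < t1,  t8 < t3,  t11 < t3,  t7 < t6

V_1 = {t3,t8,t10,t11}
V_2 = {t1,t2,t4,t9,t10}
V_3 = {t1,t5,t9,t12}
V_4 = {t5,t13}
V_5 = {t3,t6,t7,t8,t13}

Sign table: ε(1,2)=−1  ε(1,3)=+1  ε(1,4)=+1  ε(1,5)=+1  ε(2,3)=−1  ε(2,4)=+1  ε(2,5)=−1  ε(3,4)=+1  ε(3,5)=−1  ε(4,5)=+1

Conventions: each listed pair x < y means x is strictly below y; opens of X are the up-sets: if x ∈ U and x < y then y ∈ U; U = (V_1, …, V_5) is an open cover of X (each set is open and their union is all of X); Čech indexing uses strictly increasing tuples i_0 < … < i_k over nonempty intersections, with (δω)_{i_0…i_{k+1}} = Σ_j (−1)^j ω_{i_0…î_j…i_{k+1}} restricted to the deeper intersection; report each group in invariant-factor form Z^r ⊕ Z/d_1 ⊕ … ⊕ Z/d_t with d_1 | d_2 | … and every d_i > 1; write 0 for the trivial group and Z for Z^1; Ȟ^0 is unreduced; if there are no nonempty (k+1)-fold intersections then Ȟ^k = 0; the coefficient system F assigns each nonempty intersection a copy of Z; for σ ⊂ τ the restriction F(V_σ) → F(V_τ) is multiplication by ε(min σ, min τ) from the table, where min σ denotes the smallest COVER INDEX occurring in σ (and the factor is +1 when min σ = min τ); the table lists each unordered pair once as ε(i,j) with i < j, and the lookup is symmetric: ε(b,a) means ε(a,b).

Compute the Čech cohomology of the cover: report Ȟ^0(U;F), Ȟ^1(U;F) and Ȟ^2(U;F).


nerve simplices:
  V12={t10} V15={t3,t8} V23={t1,t9} V34={t5} V45={t13}
C dims 5,5; δ0: rk 4, SNF 1^4
degree 0: 5−4−0 = 1 → Ȟ^0 ≅ Z
degree 1: 5−0−4 = 1 → Ȟ^1 ≅ Z
degree 2: 0−0−0 = 0 → Ȟ^2 ≅ 0

Ȟ^0 ≅ Z, Ȟ^1 ≅ Z, Ȟ^2 ≅ 0


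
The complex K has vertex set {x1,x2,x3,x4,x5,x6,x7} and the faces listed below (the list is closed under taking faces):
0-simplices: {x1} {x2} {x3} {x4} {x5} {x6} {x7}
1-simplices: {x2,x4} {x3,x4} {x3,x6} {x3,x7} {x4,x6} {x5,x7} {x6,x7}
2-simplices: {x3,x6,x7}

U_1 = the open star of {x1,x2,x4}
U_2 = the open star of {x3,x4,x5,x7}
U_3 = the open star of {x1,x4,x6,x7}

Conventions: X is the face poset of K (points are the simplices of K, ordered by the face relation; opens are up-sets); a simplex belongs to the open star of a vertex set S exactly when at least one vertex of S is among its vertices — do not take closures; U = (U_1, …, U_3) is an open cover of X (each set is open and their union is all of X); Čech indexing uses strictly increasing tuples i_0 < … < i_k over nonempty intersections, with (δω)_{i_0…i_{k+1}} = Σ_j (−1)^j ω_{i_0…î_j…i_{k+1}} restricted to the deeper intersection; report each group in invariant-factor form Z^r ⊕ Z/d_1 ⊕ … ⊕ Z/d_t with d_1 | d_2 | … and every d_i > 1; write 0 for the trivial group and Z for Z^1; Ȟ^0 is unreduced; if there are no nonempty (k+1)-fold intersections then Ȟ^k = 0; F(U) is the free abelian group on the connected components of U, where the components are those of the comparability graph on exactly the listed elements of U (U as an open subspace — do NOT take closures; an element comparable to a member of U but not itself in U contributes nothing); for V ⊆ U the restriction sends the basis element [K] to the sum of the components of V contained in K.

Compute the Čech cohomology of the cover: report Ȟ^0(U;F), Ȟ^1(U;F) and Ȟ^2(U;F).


Ȟ^0(U;F) ≅ Z^2, Ȟ^1(U;F) ≅ Z, Ȟ^2(U;F) ≅ 0

nerve of the cover:
  U1={{x1},{x2},{x4},{x2,x4},{x3,x4},{x4,x6}} U2={{x3},{x4},{x5},{x7},{x2,x4},{x3,x4},{x3,x6},{x3,x7},{x4,x6},{x5,x7},{x6,x7},{x3,x6,x7}} U3={{x1},{x4},{x6},{x7},{x2,x4},{x3,x4},{x3,x6},{x3,x7},{x4,x6},{x5,x7},{x6,x7},{x3,x6,x7}}
  U12={{x4},{x2,x4},{x3,x4},{x4,x6}} U13={{x1},{x4},{x2,x4},{x3,x4},{x4,x6}} U23={{x4},{x7},{x2,x4},{x3,x4},{x3,x6},{x3,x7},{x4,x6},{x5,x7},{x6,x7},{x3,x6,x7}}
  U123={{x4},{x2,x4},{x3,x4},{x4,x6}}
components per intersection:
  U1: {{x1}} {{x2},{x4},{x2,x4},{x3,x4},{x4,x6}}
  U2: {{x3},{x4},{x5},{x7},{x2,x4},{x3,x4},{x3,x6},{x3,x7},{x4,x6},{x5,x7},{x6,x7},{x3,x6,x7}}
  U3: {{x1}} {{x4},{x6},{x7},{x2,x4},{x3,x4},{x3,x6},{x3,x7},{x4,x6},{x5,x7},{x6,x7},{x3,x6,x7}}
  U12: {{x4},{x2,x4},{x3,x4},{x4,x6}}
  U13: {{x1}} {{x4},{x2,x4},{x3,x4},{x4,x6}}
  U23: {{x4},{x2,x4},{x3,x4},{x4,x6}} {{x7},{x3,x6},{x3,x7},{x5,x7},{x6,x7},{x3,x6,x7}}
  U123: {{x4},{x2,x4},{x3,x4},{x4,x6}}
C dims 5,5,1; δ0: rk 3, SNF 1^3; δ1: rk 1, SNF 1^1
Ȟ^0 = (5 − 3) − 0 = 2, so Ȟ^0 ≅ Z^2
Ȟ^1 = (5 − 1) − 3 = 1, so Ȟ^1 ≅ Z
Ȟ^2 = (1 − 0) − 1 = 0, so Ȟ^2 ≅ 0


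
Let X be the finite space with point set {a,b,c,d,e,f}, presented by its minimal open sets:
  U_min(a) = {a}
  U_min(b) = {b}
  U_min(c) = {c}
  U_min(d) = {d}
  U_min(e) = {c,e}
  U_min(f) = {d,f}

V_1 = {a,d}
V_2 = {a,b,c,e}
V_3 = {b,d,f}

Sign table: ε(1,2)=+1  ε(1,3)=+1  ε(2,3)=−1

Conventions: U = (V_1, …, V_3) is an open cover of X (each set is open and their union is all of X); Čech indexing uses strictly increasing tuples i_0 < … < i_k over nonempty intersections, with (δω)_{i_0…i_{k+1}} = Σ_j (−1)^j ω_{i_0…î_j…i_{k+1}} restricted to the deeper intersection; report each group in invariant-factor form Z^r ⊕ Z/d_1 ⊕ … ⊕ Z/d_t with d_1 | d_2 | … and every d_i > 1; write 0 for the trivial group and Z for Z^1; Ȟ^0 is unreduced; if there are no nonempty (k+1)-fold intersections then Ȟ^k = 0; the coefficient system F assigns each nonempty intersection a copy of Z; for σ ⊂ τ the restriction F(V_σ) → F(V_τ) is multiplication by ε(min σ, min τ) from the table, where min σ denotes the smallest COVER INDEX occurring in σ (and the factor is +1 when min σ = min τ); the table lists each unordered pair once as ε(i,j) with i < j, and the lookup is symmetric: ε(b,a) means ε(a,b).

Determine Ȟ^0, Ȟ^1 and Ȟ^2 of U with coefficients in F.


Ȟ^0(U;F) ≅ 0, Ȟ^1(U;F) ≅ Z/2, Ȟ^2(U;F) ≅ 0

nerve of the cover:
  V12={a} V13={d} V23={b}
C dims 3,3; δ0: rk 3, SNF 1^2·2
Ȟ^0 = (3 − 3) − 0 = 0, so Ȟ^0 ≅ 0
Ȟ^1 = (3 − 0) − 3 = 0 plus torsion [2], so Ȟ^1 ≅ Z/2
Ȟ^2 = (0 − 0) − 0 = 0, so Ȟ^2 ≅ 0


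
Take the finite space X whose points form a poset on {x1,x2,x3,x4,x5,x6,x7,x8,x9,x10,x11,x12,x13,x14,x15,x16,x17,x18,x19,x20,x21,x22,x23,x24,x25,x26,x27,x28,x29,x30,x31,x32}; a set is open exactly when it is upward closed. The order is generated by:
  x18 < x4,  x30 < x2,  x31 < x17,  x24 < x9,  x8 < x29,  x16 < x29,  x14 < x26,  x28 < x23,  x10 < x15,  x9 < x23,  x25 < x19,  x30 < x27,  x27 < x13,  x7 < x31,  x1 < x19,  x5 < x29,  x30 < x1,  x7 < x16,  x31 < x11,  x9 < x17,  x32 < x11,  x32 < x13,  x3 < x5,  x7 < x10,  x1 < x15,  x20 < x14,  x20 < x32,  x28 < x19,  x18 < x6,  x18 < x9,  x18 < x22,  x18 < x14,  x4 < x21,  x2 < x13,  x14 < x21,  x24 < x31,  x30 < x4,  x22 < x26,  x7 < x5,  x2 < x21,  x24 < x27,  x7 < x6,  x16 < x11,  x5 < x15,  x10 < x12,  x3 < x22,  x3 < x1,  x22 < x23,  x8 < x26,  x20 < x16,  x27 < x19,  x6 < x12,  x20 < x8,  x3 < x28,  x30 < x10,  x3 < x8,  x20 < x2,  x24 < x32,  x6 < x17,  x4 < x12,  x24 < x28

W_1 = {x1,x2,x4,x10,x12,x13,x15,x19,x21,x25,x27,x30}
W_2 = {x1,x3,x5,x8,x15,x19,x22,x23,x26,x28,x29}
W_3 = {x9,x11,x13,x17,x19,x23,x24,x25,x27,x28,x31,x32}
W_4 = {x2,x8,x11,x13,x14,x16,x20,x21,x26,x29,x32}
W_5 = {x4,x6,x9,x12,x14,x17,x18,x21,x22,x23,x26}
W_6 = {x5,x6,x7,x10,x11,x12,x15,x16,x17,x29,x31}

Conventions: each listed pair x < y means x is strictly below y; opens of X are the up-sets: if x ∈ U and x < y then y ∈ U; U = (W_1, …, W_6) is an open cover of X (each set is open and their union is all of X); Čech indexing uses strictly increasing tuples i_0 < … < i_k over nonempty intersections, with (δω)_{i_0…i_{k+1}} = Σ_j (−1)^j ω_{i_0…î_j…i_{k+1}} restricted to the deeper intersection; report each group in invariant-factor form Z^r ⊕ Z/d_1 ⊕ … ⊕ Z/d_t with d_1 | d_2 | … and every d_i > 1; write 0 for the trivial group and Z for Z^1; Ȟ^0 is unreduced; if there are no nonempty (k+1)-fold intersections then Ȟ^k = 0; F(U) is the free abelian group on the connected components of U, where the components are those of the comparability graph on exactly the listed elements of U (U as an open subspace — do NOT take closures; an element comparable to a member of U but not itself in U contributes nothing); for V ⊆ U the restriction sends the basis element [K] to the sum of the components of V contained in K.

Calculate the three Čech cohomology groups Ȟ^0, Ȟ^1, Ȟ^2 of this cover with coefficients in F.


Ȟ^0 = Z,  Ȟ^1 = 0,  Ȟ^2 = Z/2

nonempty overlaps:
  W12={x1,x15,x19} W13={x13,x19,x25,x27} W14={x2,x13,x21} W15={x4,x12,x21} W16={x10,x12,x15} W23={x19,x23,x28} W24={x8,x26,x29} W25={x22,x23,x26} W26={x5,x15,x29} W34={x11,x13,x32} W35={x9,x17,x23} W36={x11,x17,x31} W45={x14,x21,x26} W46={x11,x16,x29} W56={x6,x12,x17}
  W123={x19} W126={x15} W134={x13} W145={x21} W156={x12} W235={x23} W245={x26} W246={x29} W346={x11} W356={x17}
components per intersection:
  W1: {x1,x2,x4,x10,x12,x13,x15,x19,x21,x25,x27,x30}
  W2: {x1,x3,x5,x8,x15,x19,x22,x23,x26,x28,x29}
  W3: {x9,x11,x13,x17,x19,x23,x24,x25,x27,x28,x31,x32}
  W4: {x2,x8,x11,x13,x14,x16,x20,x21,x26,x29,x32}
  W5: {x4,x6,x9,x12,x14,x17,x18,x21,x22,x23,x26}
  W6: {x5,x6,x7,x10,x11,x12,x15,x16,x17,x29,x31}
  W12: {x1,x15,x19}
  W13: {x13,x19,x25,x27}
  W14: {x2,x13,x21}
  W15: {x4,x12,x21}
  W16: {x10,x12,x15}
  W23: {x19,x23,x28}
  W24: {x8,x26,x29}
  W25: {x22,x23,x26}
  W26: {x5,x15,x29}
  W34: {x11,x13,x32}
  W35: {x9,x17,x23}
  W36: {x11,x17,x31}
  W45: {x14,x21,x26}
  W46: {x11,x16,x29}
  W56: {x6,x12,x17}
  W123: {x19}
  W126: {x15}
  W134: {x13}
  W145: {x21}
  W156: {x12}
  W235: {x23}
  W245: {x26}
  W246: {x29}
  W346: {x11}
  W356: {x17}
C dims 6,15,10; δ0: rk 5, SNF 1^5; δ1: rk 10, SNF 1^9·2
degree 0: 6−5−0 = 1 → Ȟ^0 ≅ Z
degree 1: 15−10−5 = 0 → Ȟ^1 ≅ 0
degree 2: 10−0−10 = 0 plus torsion [2] → Ȟ^2 ≅ Z/2


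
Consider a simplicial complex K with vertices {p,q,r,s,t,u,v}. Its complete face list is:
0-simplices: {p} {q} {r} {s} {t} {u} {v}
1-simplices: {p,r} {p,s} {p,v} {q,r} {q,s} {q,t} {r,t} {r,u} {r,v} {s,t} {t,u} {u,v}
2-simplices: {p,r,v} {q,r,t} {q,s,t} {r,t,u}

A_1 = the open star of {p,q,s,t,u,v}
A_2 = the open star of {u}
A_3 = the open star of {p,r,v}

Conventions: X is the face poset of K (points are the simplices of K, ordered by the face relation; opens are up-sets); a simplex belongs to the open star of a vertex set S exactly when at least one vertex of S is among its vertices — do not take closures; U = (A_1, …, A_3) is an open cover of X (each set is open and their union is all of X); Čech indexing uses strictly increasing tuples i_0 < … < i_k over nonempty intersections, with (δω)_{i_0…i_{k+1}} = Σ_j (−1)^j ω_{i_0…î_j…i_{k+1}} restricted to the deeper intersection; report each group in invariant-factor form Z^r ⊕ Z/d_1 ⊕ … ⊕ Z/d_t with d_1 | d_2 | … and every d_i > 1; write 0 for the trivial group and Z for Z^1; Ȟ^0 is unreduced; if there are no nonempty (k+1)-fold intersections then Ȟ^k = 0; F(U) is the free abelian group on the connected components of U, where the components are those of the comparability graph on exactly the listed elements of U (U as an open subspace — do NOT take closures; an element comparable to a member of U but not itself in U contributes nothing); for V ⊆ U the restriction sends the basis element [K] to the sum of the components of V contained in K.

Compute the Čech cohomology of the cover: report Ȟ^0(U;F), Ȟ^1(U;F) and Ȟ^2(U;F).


nonempty overlaps:
  A1={{p},{q},{s},{t},{u},{v},{p,r},{p,s},{p,v},{q,r},{q,s},{q,t},{r,t},{r,u},{r,v},{s,t},{t,u},{u,v},{p,r,v},{q,r,t},{q,s,t},{r,t,u}} A2={{u},{r,u},{t,u},{u,v},{r,t,u}} A3={{p},{r},{v},{p,r},{p,s},{p,v},{q,r},{r,t},{r,u},{r,v},{u,v},{p,r,v},{q,r,t},{r,t,u}}
  A12={{u},{r,u},{t,u},{u,v},{r,t,u}} A13={{p},{v},{p,r},{p,s},{p,v},{q,r},{r,t},{r,u},{r,v},{u,v},{p,r,v},{q,r,t},{r,t,u}} A23={{r,u},{u,v},{r,t,u}}
  A123={{r,u},{u,v},{r,t,u}}
components per intersection:
  A1: {{p},{q},{s},{t},{u},{v},{p,r},{p,s},{p,v},{q,r},{q,s},{q,t},{r,t},{r,u},{r,v},{s,t},{t,u},{u,v},{p,r,v},{q,r,t},{q,s,t},{r,t,u}}
  A2: {{u},{r,u},{t,u},{u,v},{r,t,u}}
  A3: {{p},{r},{v},{p,r},{p,s},{p,v},{q,r},{r,t},{r,u},{r,v},{u,v},{p,r,v},{q,r,t},{r,t,u}}
  A12: {{u},{r,u},{t,u},{u,v},{r,t,u}}
  A13: {{p},{v},{p,r},{p,s},{p,v},{r,v},{u,v},{p,r,v}} {{q,r},{r,t},{r,u},{q,r,t},{r,t,u}}
  A23: {{r,u},{r,t,u}} {{u,v}}
  A123: {{r,u},{r,t,u}} {{u,v}}
C dims 3,5,2; δ0: rk 2, SNF 1^2; δ1: rk 2, SNF 1^2
degree 0: 3−2−0 = 1 → Ȟ^0 ≅ Z
degree 1: 5−2−2 = 1 → Ȟ^1 ≅ Z
degree 2: 2−0−2 = 0 → Ȟ^2 ≅ 0

Ȟ^0(U;F) ≅ Z,  Ȟ^1(U;F) ≅ Z,  Ȟ^2(U;F) ≅ 0


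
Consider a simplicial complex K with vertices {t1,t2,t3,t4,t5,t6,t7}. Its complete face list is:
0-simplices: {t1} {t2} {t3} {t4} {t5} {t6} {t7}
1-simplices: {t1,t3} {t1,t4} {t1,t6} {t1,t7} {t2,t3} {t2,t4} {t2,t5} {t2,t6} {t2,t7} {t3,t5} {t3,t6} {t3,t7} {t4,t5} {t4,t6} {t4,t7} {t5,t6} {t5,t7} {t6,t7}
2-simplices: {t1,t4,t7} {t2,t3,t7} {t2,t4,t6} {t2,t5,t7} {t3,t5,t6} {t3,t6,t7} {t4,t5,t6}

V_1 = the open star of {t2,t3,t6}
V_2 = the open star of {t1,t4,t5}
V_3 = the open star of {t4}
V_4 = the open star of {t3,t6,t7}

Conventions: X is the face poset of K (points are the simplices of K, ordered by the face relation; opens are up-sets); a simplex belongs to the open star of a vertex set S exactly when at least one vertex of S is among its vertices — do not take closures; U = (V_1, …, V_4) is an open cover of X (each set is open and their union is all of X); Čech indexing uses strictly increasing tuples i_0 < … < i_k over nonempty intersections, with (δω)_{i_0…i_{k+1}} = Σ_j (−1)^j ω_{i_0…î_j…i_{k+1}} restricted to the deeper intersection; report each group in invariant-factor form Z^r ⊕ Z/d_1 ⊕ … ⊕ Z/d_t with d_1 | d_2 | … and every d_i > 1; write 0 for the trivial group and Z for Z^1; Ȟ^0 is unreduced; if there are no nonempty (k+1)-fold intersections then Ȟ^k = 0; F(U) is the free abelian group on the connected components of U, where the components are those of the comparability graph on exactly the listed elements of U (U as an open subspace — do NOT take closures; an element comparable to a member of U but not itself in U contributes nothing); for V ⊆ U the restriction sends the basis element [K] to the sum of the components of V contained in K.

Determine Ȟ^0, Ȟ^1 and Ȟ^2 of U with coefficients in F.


nonempty overlaps:
  V1={{t2},{t3},{t6},{t1,t3},{t1,t6},{t2,t3},{t2,t4},{t2,t5},{t2,t6},{t2,t7},{t3,t5},{t3,t6},{t3,t7},{t4,t6},{t5,t6},{t6,t7},{t2,t3,t7},{t2,t4,t6},{t2,t5,t7},{t3,t5,t6},{t3,t6,t7},{t4,t5,t6}} V2={{t1},{t4},{t5},{t1,t3},{t1,t4},{t1,t6},{t1,t7},{t2,t4},{t2,t5},{t3,t5},{t4,t5},{t4,t6},{t4,t7},{t5,t6},{t5,t7},{t1,t4,t7},{t2,t4,t6},{t2,t5,t7},{t3,t5,t6},{t4,t5,t6}} V3={{t4},{t1,t4},{t2,t4},{t4,t5},{t4,t6},{t4,t7},{t1,t4,t7},{t2,t4,t6},{t4,t5,t6}} V4={{t3},{t6},{t7},{t1,t3},{t1,t6},{t1,t7},{t2,t3},{t2,t6},{t2,t7},{t3,t5},{t3,t6},{t3,t7},{t4,t6},{t4,t7},{t5,t6},{t5,t7},{t6,t7},{t1,t4,t7},{t2,t3,t7},{t2,t4,t6},{t2,t5,t7},{t3,t5,t6},{t3,t6,t7},{t4,t5,t6}}
  V12={{t1,t3},{t1,t6},{t2,t4},{t2,t5},{t3,t5},{t4,t6},{t5,t6},{t2,t4,t6},{t2,t5,t7},{t3,t5,t6},{t4,t5,t6}} V13={{t2,t4},{t4,t6},{t2,t4,t6},{t4,t5,t6}} V14={{t3},{t6},{t1,t3},{t1,t6},{t2,t3},{t2,t6},{t2,t7},{t3,t5},{t3,t6},{t3,t7},{t4,t6},{t5,t6},{t6,t7},{t2,t3,t7},{t2,t4,t6},{t2,t5,t7},{t3,t5,t6},{t3,t6,t7},{t4,t5,t6}} V23={{t4},{t1,t4},{t2,t4},{t4,t5},{t4,t6},{t4,t7},{t1,t4,t7},{t2,t4,t6},{t4,t5,t6}} V24={{t1,t3},{t1,t6},{t1,t7},{t3,t5},{t4,t6},{t4,t7},{t5,t6},{t5,t7},{t1,t4,t7},{t2,t4,t6},{t2,t5,t7},{t3,t5,t6},{t4,t5,t6}} V34={{t4,t6},{t4,t7},{t1,t4,t7},{t2,t4,t6},{t4,t5,t6}}
  V123={{t2,t4},{t4,t6},{t2,t4,t6},{t4,t5,t6}} V124={{t1,t3},{t1,t6},{t3,t5},{t4,t6},{t5,t6},{t2,t4,t6},{t2,t5,t7},{t3,t5,t6},{t4,t5,t6}} V134={{t4,t6},{t2,t4,t6},{t4,t5,t6}} V234={{t4,t6},{t4,t7},{t1,t4,t7},{t2,t4,t6},{t4,t5,t6}}
  V1234={{t4,t6},{t2,t4,t6},{t4,t5,t6}}
components per intersection:
  V1: {{t2},{t3},{t6},{t1,t3},{t1,t6},{t2,t3},{t2,t4},{t2,t5},{t2,t6},{t2,t7},{t3,t5},{t3,t6},{t3,t7},{t4,t6},{t5,t6},{t6,t7},{t2,t3,t7},{t2,t4,t6},{t2,t5,t7},{t3,t5,t6},{t3,t6,t7},{t4,t5,t6}}
  V2: {{t1},{t4},{t5},{t1,t3},{t1,t4},{t1,t6},{t1,t7},{t2,t4},{t2,t5},{t3,t5},{t4,t5},{t4,t6},{t4,t7},{t5,t6},{t5,t7},{t1,t4,t7},{t2,t4,t6},{t2,t5,t7},{t3,t5,t6},{t4,t5,t6}}
  V3: {{t4},{t1,t4},{t2,t4},{t4,t5},{t4,t6},{t4,t7},{t1,t4,t7},{t2,t4,t6},{t4,t5,t6}}
  V4: {{t3},{t6},{t7},{t1,t3},{t1,t6},{t1,t7},{t2,t3},{t2,t6},{t2,t7},{t3,t5},{t3,t6},{t3,t7},{t4,t6},{t4,t7},{t5,t6},{t5,t7},{t6,t7},{t1,t4,t7},{t2,t3,t7},{t2,t4,t6},{t2,t5,t7},{t3,t5,t6},{t3,t6,t7},{t4,t5,t6}}
  V12: {{t1,t3}} {{t1,t6}} {{t2,t4},{t3,t5},{t4,t6},{t5,t6},{t2,t4,t6},{t3,t5,t6},{t4,t5,t6}} {{t2,t5},{t2,t5,t7}}
  V13: {{t2,t4},{t4,t6},{t2,t4,t6},{t4,t5,t6}}
  V14: {{t3},{t6},{t1,t3},{t1,t6},{t2,t3},{t2,t6},{t2,t7},{t3,t5},{t3,t6},{t3,t7},{t4,t6},{t5,t6},{t6,t7},{t2,t3,t7},{t2,t4,t6},{t2,t5,t7},{t3,t5,t6},{t3,t6,t7},{t4,t5,t6}}
  V23: {{t4},{t1,t4},{t2,t4},{t4,t5},{t4,t6},{t4,t7},{t1,t4,t7},{t2,t4,t6},{t4,t5,t6}}
  V24: {{t1,t3}} {{t1,t6}} {{t1,t7},{t4,t7},{t1,t4,t7}} {{t3,t5},{t4,t6},{t5,t6},{t2,t4,t6},{t3,t5,t6},{t4,t5,t6}} {{t5,t7},{t2,t5,t7}}
  V34: {{t4,t6},{t2,t4,t6},{t4,t5,t6}} {{t4,t7},{t1,t4,t7}}
  V123: {{t2,t4},{t4,t6},{t2,t4,t6},{t4,t5,t6}}
  V124: {{t1,t3}} {{t1,t6}} {{t3,t5},{t4,t6},{t5,t6},{t2,t4,t6},{t3,t5,t6},{t4,t5,t6}} {{t2,t5,t7}}
  V134: {{t4,t6},{t2,t4,t6},{t4,t5,t6}}
  V234: {{t4,t6},{t2,t4,t6},{t4,t5,t6}} {{t4,t7},{t1,t4,t7}}
  V1234: {{t4,t6},{t2,t4,t6},{t4,t5,t6}}
C dims 4,14,8,1; δ0: rk 3, SNF 1^3; δ1: rk 7, SNF 1^7; δ2: rk 1, SNF 1^1
degree 0: 4−3−0 = 1 → Ȟ^0 ≅ Z
degree 1: 14−7−3 = 4 → Ȟ^1 ≅ Z^4
degree 2: 8−1−7 = 0 → Ȟ^2 ≅ 0

Ȟ^0 ≅ Z; Ȟ^1 ≅ Z^4; Ȟ^2 ≅ 0


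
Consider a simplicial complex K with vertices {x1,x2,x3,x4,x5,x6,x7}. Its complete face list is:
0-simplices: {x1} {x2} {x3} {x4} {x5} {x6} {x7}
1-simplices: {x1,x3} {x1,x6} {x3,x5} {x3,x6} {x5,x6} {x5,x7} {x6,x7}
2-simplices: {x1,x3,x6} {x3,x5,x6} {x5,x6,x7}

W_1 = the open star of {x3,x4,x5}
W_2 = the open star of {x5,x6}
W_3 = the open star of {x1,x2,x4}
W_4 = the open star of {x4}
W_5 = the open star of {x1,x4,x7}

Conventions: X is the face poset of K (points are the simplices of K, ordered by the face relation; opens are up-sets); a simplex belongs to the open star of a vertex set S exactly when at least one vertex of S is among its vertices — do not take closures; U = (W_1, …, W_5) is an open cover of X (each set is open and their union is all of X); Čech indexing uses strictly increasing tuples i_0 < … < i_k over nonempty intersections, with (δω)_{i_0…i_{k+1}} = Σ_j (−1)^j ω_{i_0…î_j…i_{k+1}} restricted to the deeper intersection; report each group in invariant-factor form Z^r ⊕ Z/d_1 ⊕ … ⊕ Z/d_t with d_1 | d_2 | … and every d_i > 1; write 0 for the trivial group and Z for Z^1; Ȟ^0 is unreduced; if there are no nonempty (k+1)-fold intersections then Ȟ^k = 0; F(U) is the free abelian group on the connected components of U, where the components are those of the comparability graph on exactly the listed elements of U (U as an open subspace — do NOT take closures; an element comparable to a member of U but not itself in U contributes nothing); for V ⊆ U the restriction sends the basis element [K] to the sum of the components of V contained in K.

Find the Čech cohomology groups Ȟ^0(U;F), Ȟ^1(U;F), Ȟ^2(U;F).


Ȟ^0(U;F) ≅ Z^3, Ȟ^1(U;F) ≅ 0 and Ȟ^2(U;F) ≅ 0

nonempty intersections:
  W1={{x3},{x4},{x5},{x1,x3},{x3,x5},{x3,x6},{x5,x6},{x5,x7},{x1,x3,x6},{x3,x5,x6},{x5,x6,x7}} W2={{x5},{x6},{x1,x6},{x3,x5},{x3,x6},{x5,x6},{x5,x7},{x6,x7},{x1,x3,x6},{x3,x5,x6},{x5,x6,x7}} W3={{x1},{x2},{x4},{x1,x3},{x1,x6},{x1,x3,x6}} W4={{x4}} W5={{x1},{x4},{x7},{x1,x3},{x1,x6},{x5,x7},{x6,x7},{x1,x3,x6},{x5,x6,x7}}
  W12={{x5},{x3,x5},{x3,x6},{x5,x6},{x5,x7},{x1,x3,x6},{x3,x5,x6},{x5,x6,x7}} W13={{x4},{x1,x3},{x1,x3,x6}} W14={{x4}} W15={{x4},{x1,x3},{x5,x7},{x1,x3,x6},{x5,x6,x7}} W23={{x1,x6},{x1,x3,x6}} W25={{x1,x6},{x5,x7},{x6,x7},{x1,x3,x6},{x5,x6,x7}} W34={{x4}} W35={{x1},{x4},{x1,x3},{x1,x6},{x1,x3,x6}} W45={{x4}}
  W123={{x1,x3,x6}} W125={{x5,x7},{x1,x3,x6},{x5,x6,x7}} W134={{x4}} W135={{x4},{x1,x3},{x1,x3,x6}} W145={{x4}} W235={{x1,x6},{x1,x3,x6}} W345={{x4}}
  W1235={{x1,x3,x6}} W1345={{x4}}
components per intersection:
  W1: {{x3},{x5},{x1,x3},{x3,x5},{x3,x6},{x5,x6},{x5,x7},{x1,x3,x6},{x3,x5,x6},{x5,x6,x7}} {{x4}}
  W2: {{x5},{x6},{x1,x6},{x3,x5},{x3,x6},{x5,x6},{x5,x7},{x6,x7},{x1,x3,x6},{x3,x5,x6},{x5,x6,x7}}
  W3: {{x1},{x1,x3},{x1,x6},{x1,x3,x6}} {{x2}} {{x4}}
  W4: {{x4}}
  W5: {{x1},{x1,x3},{x1,x6},{x1,x3,x6}} {{x4}} {{x7},{x5,x7},{x6,x7},{x5,x6,x7}}
  W12: {{x5},{x3,x5},{x3,x6},{x5,x6},{x5,x7},{x1,x3,x6},{x3,x5,x6},{x5,x6,x7}}
  W13: {{x4}} {{x1,x3},{x1,x3,x6}}
  W14: {{x4}}
  W15: {{x4}} {{x1,x3},{x1,x3,x6}} {{x5,x7},{x5,x6,x7}}
  W23: {{x1,x6},{x1,x3,x6}}
  W25: {{x1,x6},{x1,x3,x6}} {{x5,x7},{x6,x7},{x5,x6,x7}}
  W34: {{x4}}
  W35: {{x1},{x1,x3},{x1,x6},{x1,x3,x6}} {{x4}}
  W45: {{x4}}
  W123: {{x1,x3,x6}}
  W125: {{x5,x7},{x5,x6,x7}} {{x1,x3,x6}}
  W134: {{x4}}
  W135: {{x4}} {{x1,x3},{x1,x3,x6}}
  W145: {{x4}}
  W235: {{x1,x6},{x1,x3,x6}}
  W345: {{x4}}
  W1235: {{x1,x3,x6}}
  W1345: {{x4}}
C dims 10,14,9,2; δ0: rk 7, SNF 1^7; δ1: rk 7, SNF 1^7; δ2: rk 2, SNF 1^2
Ȟ^0: (10−7)−0=3 ⇒ Z^3
Ȟ^1: (14−7)−7=0 ⇒ 0
Ȟ^2: (9−2)−7=0 ⇒ 0


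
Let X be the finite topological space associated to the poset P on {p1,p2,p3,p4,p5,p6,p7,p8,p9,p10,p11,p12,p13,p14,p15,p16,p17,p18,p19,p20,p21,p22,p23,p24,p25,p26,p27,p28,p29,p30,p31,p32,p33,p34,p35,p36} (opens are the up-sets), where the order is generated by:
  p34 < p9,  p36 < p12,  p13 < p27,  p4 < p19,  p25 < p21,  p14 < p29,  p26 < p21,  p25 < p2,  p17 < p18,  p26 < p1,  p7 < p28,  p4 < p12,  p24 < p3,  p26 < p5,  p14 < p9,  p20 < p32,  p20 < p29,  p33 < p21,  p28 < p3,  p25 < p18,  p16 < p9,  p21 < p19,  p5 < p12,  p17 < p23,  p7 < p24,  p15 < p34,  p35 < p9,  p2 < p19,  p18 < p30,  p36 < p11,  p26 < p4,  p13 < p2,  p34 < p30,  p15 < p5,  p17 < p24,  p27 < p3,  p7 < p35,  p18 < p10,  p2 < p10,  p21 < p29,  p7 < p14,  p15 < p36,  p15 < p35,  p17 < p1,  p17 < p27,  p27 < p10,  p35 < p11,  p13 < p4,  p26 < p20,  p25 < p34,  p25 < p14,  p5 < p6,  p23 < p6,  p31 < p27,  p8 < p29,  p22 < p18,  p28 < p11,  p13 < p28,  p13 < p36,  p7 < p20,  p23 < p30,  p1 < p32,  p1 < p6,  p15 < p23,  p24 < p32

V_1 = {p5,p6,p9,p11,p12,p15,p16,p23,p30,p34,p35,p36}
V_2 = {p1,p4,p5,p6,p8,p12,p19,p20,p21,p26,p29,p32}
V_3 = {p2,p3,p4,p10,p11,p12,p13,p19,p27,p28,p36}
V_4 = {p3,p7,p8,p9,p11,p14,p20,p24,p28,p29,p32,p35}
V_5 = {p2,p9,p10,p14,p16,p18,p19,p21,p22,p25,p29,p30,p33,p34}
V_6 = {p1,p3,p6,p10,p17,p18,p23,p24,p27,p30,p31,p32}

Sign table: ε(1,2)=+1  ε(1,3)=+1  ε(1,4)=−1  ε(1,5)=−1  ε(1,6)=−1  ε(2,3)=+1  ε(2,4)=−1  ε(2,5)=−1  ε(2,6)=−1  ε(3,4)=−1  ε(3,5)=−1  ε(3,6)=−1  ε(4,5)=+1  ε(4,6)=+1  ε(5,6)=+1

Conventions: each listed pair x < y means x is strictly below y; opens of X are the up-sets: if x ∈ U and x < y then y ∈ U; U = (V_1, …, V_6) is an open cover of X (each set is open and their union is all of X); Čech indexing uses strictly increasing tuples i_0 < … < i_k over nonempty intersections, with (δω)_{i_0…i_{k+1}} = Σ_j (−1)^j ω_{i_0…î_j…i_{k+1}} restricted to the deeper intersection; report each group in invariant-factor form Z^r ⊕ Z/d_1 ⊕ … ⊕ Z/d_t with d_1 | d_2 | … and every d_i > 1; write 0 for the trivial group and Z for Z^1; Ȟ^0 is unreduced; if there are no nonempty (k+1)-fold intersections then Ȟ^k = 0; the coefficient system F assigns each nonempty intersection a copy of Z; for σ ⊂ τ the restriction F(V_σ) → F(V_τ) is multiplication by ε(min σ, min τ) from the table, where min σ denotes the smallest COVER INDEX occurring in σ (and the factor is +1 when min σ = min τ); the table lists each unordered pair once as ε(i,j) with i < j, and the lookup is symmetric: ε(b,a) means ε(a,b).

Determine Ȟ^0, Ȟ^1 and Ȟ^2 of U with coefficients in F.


Ȟ^0(U;F) ≅ Z, Ȟ^1(U;F) ≅ 0 and Ȟ^2(U;F) ≅ Z/2

nonempty intersections:
  V12={p5,p6,p12} V13={p11,p12,p36} V14={p9,p11,p35} V15={p9,p16,p30,p34} V16={p6,p23,p30} V23={p4,p12,p19} V24={p8,p20,p29,p32} V25={p19,p21,p29} V26={p1,p6,p32} V34={p3,p11,p28} V35={p2,p10,p19} V36={p3,p10,p27} V45={p9,p14,p29} V46={p3,p24,p32} V56={p10,p18,p30}
  V123={p12} V126={p6} V134={p11} V145={p9} V156={p30} V235={p19} V245={p29} V246={p32} V346={p3} V356={p10}
C dims 6,15,10; δ0: rk 5, SNF 1^5; δ1: rk 10, SNF 1^9·2
Ȟ^0: (6−5)−0=1 ⇒ Z
Ȟ^1: (15−10)−5=0 ⇒ 0
Ȟ^2: (10−0)−10=0 plus torsion [2] ⇒ Z/2


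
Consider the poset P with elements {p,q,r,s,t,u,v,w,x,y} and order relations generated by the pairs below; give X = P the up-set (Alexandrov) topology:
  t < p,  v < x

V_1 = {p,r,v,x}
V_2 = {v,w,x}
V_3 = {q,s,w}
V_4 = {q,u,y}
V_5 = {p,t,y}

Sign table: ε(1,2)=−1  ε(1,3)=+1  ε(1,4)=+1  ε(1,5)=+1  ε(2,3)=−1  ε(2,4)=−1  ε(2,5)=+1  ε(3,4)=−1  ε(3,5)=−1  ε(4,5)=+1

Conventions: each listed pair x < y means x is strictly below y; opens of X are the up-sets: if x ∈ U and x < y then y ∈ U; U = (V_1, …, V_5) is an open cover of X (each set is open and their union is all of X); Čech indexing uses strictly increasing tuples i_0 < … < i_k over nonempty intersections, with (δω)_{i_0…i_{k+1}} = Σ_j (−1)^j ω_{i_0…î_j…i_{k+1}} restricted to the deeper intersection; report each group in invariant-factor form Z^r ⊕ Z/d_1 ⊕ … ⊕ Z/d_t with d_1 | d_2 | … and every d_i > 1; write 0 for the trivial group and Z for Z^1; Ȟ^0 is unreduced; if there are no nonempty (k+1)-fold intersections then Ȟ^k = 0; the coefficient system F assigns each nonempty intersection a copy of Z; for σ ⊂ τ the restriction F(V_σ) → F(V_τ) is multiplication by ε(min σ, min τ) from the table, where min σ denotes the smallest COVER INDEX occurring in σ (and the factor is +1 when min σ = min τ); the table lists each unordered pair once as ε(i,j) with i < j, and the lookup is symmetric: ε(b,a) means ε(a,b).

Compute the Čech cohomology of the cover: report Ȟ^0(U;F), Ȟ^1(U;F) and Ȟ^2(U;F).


nerve of the cover:
  V12={v,x} V15={p} V23={w} V34={q} V45={y}
C dims 5,5; δ0: rk 5, SNF 1^4·2
Ȟ^0 = (5 − 5) − 0 = 0, so Ȟ^0 ≅ 0
Ȟ^1 = (5 − 0) − 5 = 0 plus torsion [2], so Ȟ^1 ≅ Z/2
Ȟ^2 = (0 − 0) − 0 = 0, so Ȟ^2 ≅ 0

Ȟ^0(U;F) ≅ 0, Ȟ^1(U;F) ≅ Z/2, Ȟ^2(U;F) ≅ 0


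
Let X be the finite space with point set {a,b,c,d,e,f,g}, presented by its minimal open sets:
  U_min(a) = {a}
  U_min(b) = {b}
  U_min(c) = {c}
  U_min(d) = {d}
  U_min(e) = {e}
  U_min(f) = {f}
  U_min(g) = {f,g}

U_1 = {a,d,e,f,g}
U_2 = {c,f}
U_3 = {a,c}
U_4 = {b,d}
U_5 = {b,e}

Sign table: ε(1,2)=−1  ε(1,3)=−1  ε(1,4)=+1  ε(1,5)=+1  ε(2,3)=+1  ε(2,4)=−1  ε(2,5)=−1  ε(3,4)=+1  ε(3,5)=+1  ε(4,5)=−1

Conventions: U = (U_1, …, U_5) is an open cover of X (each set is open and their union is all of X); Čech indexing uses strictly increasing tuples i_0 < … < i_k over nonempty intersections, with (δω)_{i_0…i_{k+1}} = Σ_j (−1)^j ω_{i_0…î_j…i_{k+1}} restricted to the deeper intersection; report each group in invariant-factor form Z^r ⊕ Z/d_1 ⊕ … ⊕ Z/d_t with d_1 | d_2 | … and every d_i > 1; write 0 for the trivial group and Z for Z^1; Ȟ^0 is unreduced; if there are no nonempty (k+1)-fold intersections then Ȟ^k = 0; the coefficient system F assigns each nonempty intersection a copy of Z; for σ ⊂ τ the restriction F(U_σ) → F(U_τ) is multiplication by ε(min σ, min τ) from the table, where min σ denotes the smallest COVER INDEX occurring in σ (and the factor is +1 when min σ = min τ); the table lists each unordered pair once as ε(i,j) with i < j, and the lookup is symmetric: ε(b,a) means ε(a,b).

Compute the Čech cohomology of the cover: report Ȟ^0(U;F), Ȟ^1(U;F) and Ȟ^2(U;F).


Ȟ^0 = 0, Ȟ^1 = Z ⊕ Z/2 and Ȟ^2 = 0

nerve of the cover:
  U12={f} U13={a} U14={d} U15={e} U23={c} U45={b}
C dims 5,6; δ0: rk 5, SNF 1^4·2
Ȟ^0 = (5 − 5) − 0 = 0, so Ȟ^0 ≅ 0
Ȟ^1 = (6 − 0) − 5 = 1 plus torsion [2], so Ȟ^1 ≅ Z ⊕ Z/2
Ȟ^2 = (0 − 0) − 0 = 0, so Ȟ^2 ≅ 0


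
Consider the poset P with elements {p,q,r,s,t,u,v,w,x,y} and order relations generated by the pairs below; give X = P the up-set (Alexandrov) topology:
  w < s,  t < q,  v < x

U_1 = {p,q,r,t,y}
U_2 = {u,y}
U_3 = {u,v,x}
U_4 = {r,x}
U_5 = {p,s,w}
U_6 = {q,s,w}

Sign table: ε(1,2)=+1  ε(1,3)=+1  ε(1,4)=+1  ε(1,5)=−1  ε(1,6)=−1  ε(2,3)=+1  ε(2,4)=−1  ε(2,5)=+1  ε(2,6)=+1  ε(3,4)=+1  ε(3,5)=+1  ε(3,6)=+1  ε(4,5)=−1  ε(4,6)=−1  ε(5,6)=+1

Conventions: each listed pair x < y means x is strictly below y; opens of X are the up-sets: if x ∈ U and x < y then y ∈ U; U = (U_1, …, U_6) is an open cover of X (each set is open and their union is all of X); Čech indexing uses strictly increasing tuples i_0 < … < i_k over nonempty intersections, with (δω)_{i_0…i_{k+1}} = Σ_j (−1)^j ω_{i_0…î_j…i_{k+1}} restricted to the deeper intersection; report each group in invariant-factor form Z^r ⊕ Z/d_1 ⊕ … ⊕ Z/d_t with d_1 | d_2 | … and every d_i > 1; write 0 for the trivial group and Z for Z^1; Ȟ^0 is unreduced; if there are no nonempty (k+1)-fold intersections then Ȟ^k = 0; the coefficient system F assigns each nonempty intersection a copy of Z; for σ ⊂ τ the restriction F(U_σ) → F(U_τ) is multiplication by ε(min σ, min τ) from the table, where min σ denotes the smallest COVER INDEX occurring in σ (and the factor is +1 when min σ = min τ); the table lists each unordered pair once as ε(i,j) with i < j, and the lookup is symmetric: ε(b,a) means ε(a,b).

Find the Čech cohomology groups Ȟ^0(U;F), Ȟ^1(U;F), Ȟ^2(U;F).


nonempty overlaps:
  U12={y} U14={r} U15={p} U16={q} U23={u} U34={x} U56={s,w}
C dims 6,7; δ0: rk 5, SNF 1^5
degree 0: 6−5−0 = 1 → Ȟ^0 ≅ Z
degree 1: 7−0−5 = 2 → Ȟ^1 ≅ Z^2
degree 2: 0−0−0 = 0 → Ȟ^2 ≅ 0

Ȟ^0 = Z,  Ȟ^1 = Z^2,  Ȟ^2 = 0
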